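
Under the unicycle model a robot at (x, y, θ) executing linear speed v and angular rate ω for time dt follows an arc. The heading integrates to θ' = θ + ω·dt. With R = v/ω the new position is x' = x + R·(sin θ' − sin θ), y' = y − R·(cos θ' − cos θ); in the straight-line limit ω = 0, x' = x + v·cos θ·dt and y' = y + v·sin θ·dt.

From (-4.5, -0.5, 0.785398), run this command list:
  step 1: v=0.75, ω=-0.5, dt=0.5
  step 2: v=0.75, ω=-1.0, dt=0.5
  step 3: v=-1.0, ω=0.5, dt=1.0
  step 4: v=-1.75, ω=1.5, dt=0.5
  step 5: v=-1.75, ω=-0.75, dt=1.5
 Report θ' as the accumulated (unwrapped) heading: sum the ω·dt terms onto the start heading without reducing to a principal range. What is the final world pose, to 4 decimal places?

(-7.1887, -2.7661, 0.1604)

step 1: θ'=0.5354 (R=-1.5000) → pose (-4.2046, -0.2706, 0.5354)
step 2: θ'=0.0354 (R=-0.7500) → pose (-3.8485, -0.1661, 0.0354)
step 3: θ'=0.5354 (R=-2.0000) → pose (-4.7981, -0.4447, 0.5354)
step 4: θ'=1.2854 (R=-1.1667) → pose (-5.3224, -1.1196, 1.2854)
step 5: θ'=0.1604 (R=2.3333) → pose (-7.1887, -2.7661, 0.1604)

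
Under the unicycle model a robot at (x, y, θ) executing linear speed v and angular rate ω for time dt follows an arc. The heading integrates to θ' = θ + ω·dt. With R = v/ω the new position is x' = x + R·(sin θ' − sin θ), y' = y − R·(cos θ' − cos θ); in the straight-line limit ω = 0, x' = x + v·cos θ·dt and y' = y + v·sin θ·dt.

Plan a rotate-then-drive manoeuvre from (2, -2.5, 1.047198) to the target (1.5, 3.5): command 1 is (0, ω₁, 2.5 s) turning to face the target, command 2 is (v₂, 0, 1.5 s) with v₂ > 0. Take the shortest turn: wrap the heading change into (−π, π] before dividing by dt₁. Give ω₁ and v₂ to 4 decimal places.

ω₁ = 0.2427, v₂ = 4.0139

heading to target = atan2(3.5−-2.5, 1.5−2) = 1.6539
Δθ = wrap(1.6539 − 1.0472) = 0.6067; ω₁ = Δθ/dt₁ = 0.2427
distance = √((1.5−2)² + (3.5−-2.5)²) = 6.0208; v₂ = distance/dt₂ = 4.0139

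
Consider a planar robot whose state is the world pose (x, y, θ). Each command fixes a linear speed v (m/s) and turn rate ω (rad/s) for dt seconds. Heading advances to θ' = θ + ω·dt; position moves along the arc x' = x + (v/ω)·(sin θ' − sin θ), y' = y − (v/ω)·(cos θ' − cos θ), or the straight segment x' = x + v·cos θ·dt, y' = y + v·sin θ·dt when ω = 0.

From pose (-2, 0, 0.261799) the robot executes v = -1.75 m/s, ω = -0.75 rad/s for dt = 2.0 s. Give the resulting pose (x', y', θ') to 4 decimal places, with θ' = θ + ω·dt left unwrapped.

(-4.8094, 1.4920, -1.2382)

θ' = 0.2618 + -0.75·2.0 = -1.2382
R = v/ω = -1.75/-0.75 = 2.3333
x' = -2 + 2.3333·(sin -1.2382 − sin 0.2618) = -4.8094
y' = 0 − 2.3333·(cos -1.2382 − cos 0.2618) = 1.4920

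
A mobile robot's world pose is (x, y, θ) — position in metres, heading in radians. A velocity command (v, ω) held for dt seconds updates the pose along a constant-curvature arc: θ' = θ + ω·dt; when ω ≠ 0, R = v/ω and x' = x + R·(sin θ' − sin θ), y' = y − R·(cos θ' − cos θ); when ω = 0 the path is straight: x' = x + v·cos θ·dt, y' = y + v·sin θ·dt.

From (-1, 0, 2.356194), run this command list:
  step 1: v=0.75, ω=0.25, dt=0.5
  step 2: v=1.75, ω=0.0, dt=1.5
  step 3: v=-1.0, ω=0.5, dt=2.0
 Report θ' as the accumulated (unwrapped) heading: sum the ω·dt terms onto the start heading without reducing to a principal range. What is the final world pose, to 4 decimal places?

(-1.4610, 1.5519, 3.4812)

step 1: θ'=2.4812 (R=3.0000) → pose (-1.2810, 0.2479, 2.4812)
step 2: θ'=2.4812 (straight) → pose (-3.3541, 1.8582, 2.4812)
step 3: θ'=3.4812 (R=-2.0000) → pose (-1.4610, 1.5519, 3.4812)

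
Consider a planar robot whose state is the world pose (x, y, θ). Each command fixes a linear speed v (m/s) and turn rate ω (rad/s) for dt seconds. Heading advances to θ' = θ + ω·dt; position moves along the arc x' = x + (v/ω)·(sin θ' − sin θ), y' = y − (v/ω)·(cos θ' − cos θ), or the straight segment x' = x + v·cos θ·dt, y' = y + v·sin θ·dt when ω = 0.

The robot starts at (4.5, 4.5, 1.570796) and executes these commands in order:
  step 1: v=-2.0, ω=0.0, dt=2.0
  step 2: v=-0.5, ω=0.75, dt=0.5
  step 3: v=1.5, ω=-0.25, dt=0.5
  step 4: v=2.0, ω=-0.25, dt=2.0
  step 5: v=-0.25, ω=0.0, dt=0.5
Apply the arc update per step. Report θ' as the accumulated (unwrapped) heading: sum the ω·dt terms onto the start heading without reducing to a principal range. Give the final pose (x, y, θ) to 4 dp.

step 1: θ'=1.5708 (straight) → pose (4.5000, 0.5000, 1.5708)
step 2: θ'=1.9458 (R=-0.6667) → pose (4.5463, 0.2558, 1.9458)
step 3: θ'=1.8208 (R=-6.0000) → pose (4.3159, 0.9690, 1.8208)
step 4: θ'=1.3208 (R=-8.0000) → pose (4.3159, 4.9275, 1.3208)
step 5: θ'=1.3208 (straight) → pose (4.2850, 4.8064, 1.3208)

(4.2850, 4.8064, 1.3208)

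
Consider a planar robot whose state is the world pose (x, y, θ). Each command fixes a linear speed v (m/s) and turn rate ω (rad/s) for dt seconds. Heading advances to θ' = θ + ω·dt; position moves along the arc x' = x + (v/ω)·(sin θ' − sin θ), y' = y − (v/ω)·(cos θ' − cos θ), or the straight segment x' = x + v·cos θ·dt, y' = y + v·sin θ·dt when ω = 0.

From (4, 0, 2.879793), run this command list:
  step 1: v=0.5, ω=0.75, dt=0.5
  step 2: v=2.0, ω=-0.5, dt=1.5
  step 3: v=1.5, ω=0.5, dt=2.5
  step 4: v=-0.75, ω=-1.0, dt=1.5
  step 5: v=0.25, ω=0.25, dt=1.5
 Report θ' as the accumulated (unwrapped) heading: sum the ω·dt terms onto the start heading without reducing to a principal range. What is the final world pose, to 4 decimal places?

(-1.8609, 0.9188, 2.6298)

step 1: θ'=3.2548 (R=0.6667) → pose (3.7521, 0.0184, 3.2548)
step 2: θ'=2.5048 (R=-4.0000) → pose (0.9218, 0.7768, 2.5048)
step 3: θ'=3.7548 (R=3.0000) → pose (-2.5885, 0.8183, 3.7548)
step 4: θ'=2.2548 (R=0.7500) → pose (-1.5756, 0.6788, 2.2548)
step 5: θ'=2.6298 (R=1.0000) → pose (-1.8609, 0.9188, 2.6298)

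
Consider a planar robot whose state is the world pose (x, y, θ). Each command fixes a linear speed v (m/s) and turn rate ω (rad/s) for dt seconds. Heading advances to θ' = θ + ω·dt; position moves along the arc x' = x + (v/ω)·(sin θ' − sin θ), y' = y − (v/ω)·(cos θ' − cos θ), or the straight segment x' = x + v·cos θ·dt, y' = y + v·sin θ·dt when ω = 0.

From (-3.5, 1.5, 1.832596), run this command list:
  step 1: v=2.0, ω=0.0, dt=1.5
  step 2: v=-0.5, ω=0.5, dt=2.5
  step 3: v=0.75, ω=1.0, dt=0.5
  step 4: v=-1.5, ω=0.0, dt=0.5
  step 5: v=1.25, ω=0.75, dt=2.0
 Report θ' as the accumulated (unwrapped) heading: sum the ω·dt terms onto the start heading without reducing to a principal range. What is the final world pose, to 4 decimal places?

step 1: θ'=1.8326 (straight) → pose (-4.2765, 4.3978, 1.8326)
step 2: θ'=3.0826 (R=-1.0000) → pose (-3.3695, 3.6583, 3.0826)
step 3: θ'=3.5826 (R=0.7500) → pose (-3.7339, 3.5879, 3.5826)
step 4: θ'=3.5826 (straight) → pose (-3.0556, 3.9080, 3.5826)
step 5: θ'=5.0826 (R=1.6667) → pose (-3.8980, 1.7978, 5.0826)

(-3.8980, 1.7978, 5.0826)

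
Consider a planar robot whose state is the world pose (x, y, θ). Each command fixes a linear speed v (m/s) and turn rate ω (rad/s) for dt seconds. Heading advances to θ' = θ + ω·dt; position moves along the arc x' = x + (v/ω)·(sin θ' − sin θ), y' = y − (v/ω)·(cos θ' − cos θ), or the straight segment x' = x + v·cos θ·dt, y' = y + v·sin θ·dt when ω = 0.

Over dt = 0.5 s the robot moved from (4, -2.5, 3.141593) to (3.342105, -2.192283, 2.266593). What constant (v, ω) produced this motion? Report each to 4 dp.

Δθ = 2.266593 − 3.141593 = -0.875000
ω = Δθ/dt = -0.875000/0.5 = -1.7500
R = Δx/(sin θ' − sin θ) = -0.8571
v = R·ω = -0.8571·-1.7500 = 1.5000

v = 1.5000, ω = -1.7500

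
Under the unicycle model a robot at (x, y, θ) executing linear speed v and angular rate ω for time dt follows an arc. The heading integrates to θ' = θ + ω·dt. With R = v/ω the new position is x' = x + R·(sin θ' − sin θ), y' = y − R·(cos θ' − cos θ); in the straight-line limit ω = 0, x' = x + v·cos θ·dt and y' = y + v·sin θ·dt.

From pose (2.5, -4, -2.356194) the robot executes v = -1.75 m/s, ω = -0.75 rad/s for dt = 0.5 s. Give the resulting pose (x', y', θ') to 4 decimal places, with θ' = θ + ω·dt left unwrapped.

(3.2190, -3.5103, -2.7312)

θ' = -2.3562 + -0.75·0.5 = -2.7312
R = v/ω = -1.75/-0.75 = 2.3333
x' = 2.5 + 2.3333·(sin -2.7312 − sin -2.3562) = 3.2190
y' = -4 − 2.3333·(cos -2.7312 − cos -2.3562) = -3.5103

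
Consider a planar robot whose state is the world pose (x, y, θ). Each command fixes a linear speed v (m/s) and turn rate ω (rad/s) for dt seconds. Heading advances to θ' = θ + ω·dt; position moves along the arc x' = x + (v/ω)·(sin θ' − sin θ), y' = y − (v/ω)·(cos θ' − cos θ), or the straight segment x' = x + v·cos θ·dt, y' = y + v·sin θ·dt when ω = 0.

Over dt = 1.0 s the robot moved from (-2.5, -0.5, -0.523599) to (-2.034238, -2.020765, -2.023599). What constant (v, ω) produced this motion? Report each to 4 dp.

v = 1.7500, ω = -1.5000

Δθ = -2.023599 − -0.523599 = -1.500000
ω = Δθ/dt = -1.500000/1.0 = -1.5000
R = −Δy/(cos θ' − cos θ) = -1.1667
v = R·ω = -1.1667·-1.5000 = 1.7500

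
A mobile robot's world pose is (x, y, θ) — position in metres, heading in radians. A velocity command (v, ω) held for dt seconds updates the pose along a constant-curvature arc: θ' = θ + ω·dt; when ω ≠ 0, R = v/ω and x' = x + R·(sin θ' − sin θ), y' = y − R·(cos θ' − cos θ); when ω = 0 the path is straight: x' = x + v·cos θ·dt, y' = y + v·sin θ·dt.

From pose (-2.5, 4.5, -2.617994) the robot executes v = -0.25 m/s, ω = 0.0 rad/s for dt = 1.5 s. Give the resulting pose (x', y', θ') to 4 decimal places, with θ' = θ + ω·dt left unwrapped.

(-2.1752, 4.6875, -2.6180)

θ' = -2.6180 + 0.0·1.5 = -2.6180
ω = 0 → straight: x' = -2.5 + -0.25·cos(-2.6180)·1.5 = -2.1752
y' = 4.5 + -0.25·sin(-2.6180)·1.5 = 4.6875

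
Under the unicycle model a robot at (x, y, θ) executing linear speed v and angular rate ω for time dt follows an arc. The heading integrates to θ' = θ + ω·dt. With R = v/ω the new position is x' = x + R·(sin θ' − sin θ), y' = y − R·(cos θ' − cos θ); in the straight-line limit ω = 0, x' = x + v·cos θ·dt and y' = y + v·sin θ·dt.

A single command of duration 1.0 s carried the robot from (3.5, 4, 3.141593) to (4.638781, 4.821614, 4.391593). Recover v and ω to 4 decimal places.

v = -1.5000, ω = 1.2500

Δθ = 4.391593 − 3.141593 = 1.250000
ω = Δθ/dt = 1.250000/1.0 = 1.2500
R = Δx/(sin θ' − sin θ) = -1.2000
v = R·ω = -1.2000·1.2500 = -1.5000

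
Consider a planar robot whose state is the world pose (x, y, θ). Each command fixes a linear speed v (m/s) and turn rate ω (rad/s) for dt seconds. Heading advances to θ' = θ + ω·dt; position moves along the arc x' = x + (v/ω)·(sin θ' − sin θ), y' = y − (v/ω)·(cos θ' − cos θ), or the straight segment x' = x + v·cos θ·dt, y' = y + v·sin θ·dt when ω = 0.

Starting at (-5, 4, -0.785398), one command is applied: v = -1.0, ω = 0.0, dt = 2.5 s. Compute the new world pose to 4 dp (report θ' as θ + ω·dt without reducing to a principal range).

(-6.7678, 5.7678, -0.7854)

θ' = -0.7854 + 0.0·2.5 = -0.7854
ω = 0 → straight: x' = -5 + -1.0·cos(-0.7854)·2.5 = -6.7678
y' = 4 + -1.0·sin(-0.7854)·2.5 = 5.7678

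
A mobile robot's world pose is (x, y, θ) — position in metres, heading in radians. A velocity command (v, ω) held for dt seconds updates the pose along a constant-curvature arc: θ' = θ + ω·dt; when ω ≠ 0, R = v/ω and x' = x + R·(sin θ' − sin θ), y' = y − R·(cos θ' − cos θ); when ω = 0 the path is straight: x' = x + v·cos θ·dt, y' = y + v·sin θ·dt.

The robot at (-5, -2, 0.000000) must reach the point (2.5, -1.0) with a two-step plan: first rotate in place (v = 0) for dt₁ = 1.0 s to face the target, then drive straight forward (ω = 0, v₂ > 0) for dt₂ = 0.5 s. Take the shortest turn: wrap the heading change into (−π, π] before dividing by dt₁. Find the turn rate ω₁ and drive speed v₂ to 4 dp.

ω₁ = 0.1326, v₂ = 15.1327

heading to target = atan2(-1−-2, 2.5−-5) = 0.1326
Δθ = wrap(0.1326 − 0.0000) = 0.1326; ω₁ = Δθ/dt₁ = 0.1326
distance = √((2.5−-5)² + (-1−-2)²) = 7.5664; v₂ = distance/dt₂ = 15.1327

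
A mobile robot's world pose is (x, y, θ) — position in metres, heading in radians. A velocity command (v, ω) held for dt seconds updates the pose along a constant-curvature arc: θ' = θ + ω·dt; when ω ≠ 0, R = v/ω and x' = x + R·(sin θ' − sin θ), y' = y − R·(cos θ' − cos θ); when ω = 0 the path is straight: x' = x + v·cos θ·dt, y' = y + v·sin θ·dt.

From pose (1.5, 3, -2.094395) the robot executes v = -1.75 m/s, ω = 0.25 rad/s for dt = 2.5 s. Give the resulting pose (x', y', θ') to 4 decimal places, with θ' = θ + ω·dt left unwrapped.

(2.4019, 7.2086, -1.4694)

θ' = -2.0944 + 0.25·2.5 = -1.4694
R = v/ω = -1.75/0.25 = -7.0000
x' = 1.5 + -7.0000·(sin -1.4694 − sin -2.0944) = 2.4019
y' = 3 − -7.0000·(cos -1.4694 − cos -2.0944) = 7.2086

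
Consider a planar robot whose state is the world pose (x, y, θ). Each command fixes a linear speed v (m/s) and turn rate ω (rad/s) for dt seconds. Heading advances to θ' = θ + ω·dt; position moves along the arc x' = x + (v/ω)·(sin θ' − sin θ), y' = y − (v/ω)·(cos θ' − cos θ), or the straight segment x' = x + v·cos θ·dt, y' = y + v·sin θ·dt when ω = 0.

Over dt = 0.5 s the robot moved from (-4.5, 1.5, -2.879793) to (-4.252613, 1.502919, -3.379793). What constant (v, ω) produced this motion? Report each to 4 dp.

v = -0.5000, ω = -1.0000

Δθ = -3.379793 − -2.879793 = -0.500000
ω = Δθ/dt = -0.500000/0.5 = -1.0000
R = Δx/(sin θ' − sin θ) = 0.5000
v = R·ω = 0.5000·-1.0000 = -0.5000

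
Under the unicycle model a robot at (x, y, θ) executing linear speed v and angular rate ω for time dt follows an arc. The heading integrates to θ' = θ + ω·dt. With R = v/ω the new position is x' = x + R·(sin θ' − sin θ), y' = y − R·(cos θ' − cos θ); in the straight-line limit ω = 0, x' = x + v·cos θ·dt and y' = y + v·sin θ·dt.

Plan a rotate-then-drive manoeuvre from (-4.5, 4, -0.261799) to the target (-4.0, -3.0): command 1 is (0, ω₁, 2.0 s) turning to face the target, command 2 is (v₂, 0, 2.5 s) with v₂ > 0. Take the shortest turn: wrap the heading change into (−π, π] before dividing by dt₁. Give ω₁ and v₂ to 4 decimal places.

ω₁ = -0.6188, v₂ = 2.8071

heading to target = atan2(-3−4, -4−-4.5) = -1.4995
Δθ = wrap(-1.4995 − -0.2618) = -1.2377; ω₁ = Δθ/dt₁ = -0.6188
distance = √((-4−-4.5)² + (-3−4)²) = 7.0178; v₂ = distance/dt₂ = 2.8071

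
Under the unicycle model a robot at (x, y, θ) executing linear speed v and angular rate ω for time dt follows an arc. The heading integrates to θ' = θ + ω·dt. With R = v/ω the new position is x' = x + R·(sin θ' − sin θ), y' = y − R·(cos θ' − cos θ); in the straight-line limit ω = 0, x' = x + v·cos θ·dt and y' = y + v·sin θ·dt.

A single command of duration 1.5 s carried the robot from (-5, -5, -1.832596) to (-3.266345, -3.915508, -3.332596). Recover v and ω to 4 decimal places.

Δθ = -3.332596 − -1.832596 = -1.500000
ω = Δθ/dt = -1.500000/1.5 = -1.0000
R = Δx/(sin θ' − sin θ) = 1.5000
v = R·ω = 1.5000·-1.0000 = -1.5000

v = -1.5000, ω = -1.0000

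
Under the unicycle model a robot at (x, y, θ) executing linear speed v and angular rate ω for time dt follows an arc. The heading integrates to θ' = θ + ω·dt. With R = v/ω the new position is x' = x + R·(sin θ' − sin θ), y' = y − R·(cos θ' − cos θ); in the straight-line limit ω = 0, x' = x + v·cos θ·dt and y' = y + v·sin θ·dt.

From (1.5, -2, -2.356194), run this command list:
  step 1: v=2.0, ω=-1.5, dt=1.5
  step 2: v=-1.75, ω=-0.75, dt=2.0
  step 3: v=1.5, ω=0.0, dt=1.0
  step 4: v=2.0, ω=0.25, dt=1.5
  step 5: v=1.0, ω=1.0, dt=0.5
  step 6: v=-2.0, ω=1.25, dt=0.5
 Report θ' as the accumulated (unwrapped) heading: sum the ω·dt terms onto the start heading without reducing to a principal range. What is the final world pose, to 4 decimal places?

(1.7276, -3.0228, -4.6062)

step 1: θ'=-4.6062 (R=-1.3333) → pose (-0.7686, -1.1985, -4.6062)
step 2: θ'=-6.1062 (R=2.3333) → pose (-2.6780, -3.7427, -6.1062)
step 3: θ'=-6.1062 (straight) → pose (-1.2014, -3.4786, -6.1062)
step 4: θ'=-5.7312 (R=8.0000) → pose (1.5851, -2.4155, -5.7312)
step 5: θ'=-5.2312 (R=1.0000) → pose (1.9291, -2.0598, -5.2312)
step 6: θ'=-4.6062 (R=-1.6000) → pose (1.7276, -3.0228, -4.6062)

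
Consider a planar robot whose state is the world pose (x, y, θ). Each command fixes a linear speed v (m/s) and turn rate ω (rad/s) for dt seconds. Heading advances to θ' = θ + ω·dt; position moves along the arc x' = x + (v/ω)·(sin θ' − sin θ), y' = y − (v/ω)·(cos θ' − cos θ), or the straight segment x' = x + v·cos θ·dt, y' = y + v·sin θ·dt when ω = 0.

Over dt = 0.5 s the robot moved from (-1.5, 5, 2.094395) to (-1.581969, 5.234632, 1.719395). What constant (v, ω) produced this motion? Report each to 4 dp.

Δθ = 1.719395 − 2.094395 = -0.375000
ω = Δθ/dt = -0.375000/0.5 = -0.7500
R = −Δy/(cos θ' − cos θ) = -0.6667
v = R·ω = -0.6667·-0.7500 = 0.5000

v = 0.5000, ω = -0.7500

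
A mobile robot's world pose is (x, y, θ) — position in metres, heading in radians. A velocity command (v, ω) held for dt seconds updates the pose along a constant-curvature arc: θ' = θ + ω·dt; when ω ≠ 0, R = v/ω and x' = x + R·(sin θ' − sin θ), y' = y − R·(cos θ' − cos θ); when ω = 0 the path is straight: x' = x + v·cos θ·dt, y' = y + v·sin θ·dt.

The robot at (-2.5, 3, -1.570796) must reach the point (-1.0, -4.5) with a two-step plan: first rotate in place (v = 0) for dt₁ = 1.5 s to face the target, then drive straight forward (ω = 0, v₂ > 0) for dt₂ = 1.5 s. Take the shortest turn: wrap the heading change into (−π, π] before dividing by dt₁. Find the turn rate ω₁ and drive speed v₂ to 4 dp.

ω₁ = 0.1316, v₂ = 5.0990

heading to target = atan2(-4.5−3, -1−-2.5) = -1.3734
Δθ = wrap(-1.3734 − -1.5708) = 0.1974; ω₁ = Δθ/dt₁ = 0.1316
distance = √((-1−-2.5)² + (-4.5−3)²) = 7.6485; v₂ = distance/dt₂ = 5.0990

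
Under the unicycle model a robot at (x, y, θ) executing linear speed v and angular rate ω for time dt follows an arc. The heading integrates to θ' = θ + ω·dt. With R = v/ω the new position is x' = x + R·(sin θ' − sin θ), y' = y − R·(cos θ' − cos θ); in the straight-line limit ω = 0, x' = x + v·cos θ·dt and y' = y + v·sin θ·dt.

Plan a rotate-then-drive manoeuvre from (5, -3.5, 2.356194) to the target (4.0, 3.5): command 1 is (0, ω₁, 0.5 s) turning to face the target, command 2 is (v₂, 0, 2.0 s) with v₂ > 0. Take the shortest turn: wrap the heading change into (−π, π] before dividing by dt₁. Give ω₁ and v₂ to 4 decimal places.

heading to target = atan2(3.5−-3.5, 4−5) = 1.7127
Δθ = wrap(1.7127 − 2.3562) = -0.6435; ω₁ = Δθ/dt₁ = -1.2870
distance = √((4−5)² + (3.5−-3.5)²) = 7.0711; v₂ = distance/dt₂ = 3.5355

ω₁ = -1.2870, v₂ = 3.5355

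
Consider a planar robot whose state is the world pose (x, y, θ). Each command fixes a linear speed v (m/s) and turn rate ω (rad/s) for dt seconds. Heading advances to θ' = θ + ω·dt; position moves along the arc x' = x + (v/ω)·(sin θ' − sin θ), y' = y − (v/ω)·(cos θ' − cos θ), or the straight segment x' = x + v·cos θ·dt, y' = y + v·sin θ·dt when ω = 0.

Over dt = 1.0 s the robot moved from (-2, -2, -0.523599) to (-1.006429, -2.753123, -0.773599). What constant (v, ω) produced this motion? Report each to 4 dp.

Δθ = -0.773599 − -0.523599 = -0.250000
ω = Δθ/dt = -0.250000/1.0 = -0.2500
R = Δx/(sin θ' − sin θ) = -5.0000
v = R·ω = -5.0000·-0.2500 = 1.2500

v = 1.2500, ω = -0.2500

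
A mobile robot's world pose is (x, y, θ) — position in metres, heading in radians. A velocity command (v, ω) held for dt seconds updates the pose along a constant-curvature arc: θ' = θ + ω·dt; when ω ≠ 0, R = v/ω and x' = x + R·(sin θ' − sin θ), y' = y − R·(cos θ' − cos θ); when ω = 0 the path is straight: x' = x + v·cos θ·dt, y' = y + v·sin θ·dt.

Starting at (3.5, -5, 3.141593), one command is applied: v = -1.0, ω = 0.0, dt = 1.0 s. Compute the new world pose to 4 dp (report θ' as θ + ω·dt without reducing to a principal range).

θ' = 3.1416 + 0.0·1.0 = 3.1416
ω = 0 → straight: x' = 3.5 + -1.0·cos(3.1416)·1.0 = 4.5000
y' = -5 + -1.0·sin(3.1416)·1.0 = -5.0000

(4.5000, -5.0000, 3.1416)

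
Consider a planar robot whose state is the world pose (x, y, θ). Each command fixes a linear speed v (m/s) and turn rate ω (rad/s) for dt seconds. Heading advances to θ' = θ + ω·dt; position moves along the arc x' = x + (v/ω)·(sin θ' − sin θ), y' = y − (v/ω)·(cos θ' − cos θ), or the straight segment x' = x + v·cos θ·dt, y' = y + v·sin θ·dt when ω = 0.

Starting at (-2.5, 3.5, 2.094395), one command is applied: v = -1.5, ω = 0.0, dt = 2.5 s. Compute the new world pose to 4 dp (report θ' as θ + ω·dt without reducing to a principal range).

(-0.6250, 0.2524, 2.0944)

θ' = 2.0944 + 0.0·2.5 = 2.0944
ω = 0 → straight: x' = -2.5 + -1.5·cos(2.0944)·2.5 = -0.6250
y' = 3.5 + -1.5·sin(2.0944)·2.5 = 0.2524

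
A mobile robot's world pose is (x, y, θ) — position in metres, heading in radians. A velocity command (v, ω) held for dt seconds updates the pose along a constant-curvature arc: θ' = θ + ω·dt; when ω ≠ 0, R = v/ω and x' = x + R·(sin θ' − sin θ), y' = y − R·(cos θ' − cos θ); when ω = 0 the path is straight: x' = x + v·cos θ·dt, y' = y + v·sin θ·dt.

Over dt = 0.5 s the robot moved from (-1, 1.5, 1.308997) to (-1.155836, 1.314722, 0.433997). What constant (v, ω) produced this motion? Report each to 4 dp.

v = -0.5000, ω = -1.7500

Δθ = 0.433997 − 1.308997 = -0.875000
ω = Δθ/dt = -0.875000/0.5 = -1.7500
R = −Δy/(cos θ' − cos θ) = 0.2857
v = R·ω = 0.2857·-1.7500 = -0.5000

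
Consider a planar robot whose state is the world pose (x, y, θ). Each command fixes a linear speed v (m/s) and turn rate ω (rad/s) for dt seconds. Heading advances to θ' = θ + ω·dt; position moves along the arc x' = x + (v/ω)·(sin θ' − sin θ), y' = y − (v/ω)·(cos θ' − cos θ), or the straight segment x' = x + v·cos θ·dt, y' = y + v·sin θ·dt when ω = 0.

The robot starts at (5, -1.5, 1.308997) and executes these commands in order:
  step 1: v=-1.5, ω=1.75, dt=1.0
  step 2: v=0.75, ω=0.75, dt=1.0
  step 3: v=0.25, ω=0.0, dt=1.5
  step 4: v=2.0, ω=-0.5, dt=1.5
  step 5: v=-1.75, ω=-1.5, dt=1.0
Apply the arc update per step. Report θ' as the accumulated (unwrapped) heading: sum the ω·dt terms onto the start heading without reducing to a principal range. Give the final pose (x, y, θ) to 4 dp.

(3.0258, -5.0404, 1.5590)

step 1: θ'=3.0590 (R=-0.8571) → pose (5.7572, -2.5761, 3.0590)
step 2: θ'=3.8090 (R=1.0000) → pose (5.0558, -2.7872, 3.8090)
step 3: θ'=3.8090 (straight) → pose (4.7612, -3.0193, 3.8090)
step 4: θ'=3.0590 (R=-4.0000) → pose (1.9554, -3.8640, 3.0590)
step 5: θ'=1.5590 (R=1.1667) → pose (3.0258, -5.0404, 1.5590)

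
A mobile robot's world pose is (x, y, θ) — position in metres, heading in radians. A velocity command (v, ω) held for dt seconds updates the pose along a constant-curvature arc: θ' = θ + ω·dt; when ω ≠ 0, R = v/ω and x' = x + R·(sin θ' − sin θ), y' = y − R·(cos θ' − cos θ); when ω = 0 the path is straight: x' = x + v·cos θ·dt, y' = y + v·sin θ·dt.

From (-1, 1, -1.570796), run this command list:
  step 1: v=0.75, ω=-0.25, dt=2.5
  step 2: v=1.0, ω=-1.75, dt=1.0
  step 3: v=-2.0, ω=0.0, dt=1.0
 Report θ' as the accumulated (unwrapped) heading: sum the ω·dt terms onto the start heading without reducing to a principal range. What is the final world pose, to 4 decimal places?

step 1: θ'=-2.1958 (R=-3.0000) → pose (-1.5671, -0.7553, -2.1958)
step 2: θ'=-3.9458 (R=-0.5714) → pose (-2.4421, -0.8173, -3.9458)
step 3: θ'=-3.9458 (straight) → pose (-1.0547, -2.2579, -3.9458)

(-1.0547, -2.2579, -3.9458)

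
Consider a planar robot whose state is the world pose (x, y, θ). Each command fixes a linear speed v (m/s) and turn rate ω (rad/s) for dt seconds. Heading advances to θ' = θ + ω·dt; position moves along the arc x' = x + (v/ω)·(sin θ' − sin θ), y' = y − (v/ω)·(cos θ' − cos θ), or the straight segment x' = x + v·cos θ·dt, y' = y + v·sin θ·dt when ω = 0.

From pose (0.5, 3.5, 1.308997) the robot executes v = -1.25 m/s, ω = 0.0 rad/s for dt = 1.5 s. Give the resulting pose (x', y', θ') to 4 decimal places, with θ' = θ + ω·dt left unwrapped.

(0.0147, 1.6889, 1.3090)

θ' = 1.3090 + 0.0·1.5 = 1.3090
ω = 0 → straight: x' = 0.5 + -1.25·cos(1.3090)·1.5 = 0.0147
y' = 3.5 + -1.25·sin(1.3090)·1.5 = 1.6889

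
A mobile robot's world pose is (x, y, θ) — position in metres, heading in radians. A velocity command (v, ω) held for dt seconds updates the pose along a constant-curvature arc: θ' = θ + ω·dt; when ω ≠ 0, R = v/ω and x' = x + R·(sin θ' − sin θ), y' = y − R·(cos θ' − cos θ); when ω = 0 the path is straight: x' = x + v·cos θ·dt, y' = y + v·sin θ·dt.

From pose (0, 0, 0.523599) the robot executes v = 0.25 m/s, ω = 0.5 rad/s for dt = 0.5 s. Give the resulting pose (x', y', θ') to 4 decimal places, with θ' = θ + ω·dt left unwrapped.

(0.0994, 0.0753, 0.7736)

θ' = 0.5236 + 0.5·0.5 = 0.7736
R = v/ω = 0.25/0.5 = 0.5000
x' = 0 + 0.5000·(sin 0.7736 − sin 0.5236) = 0.0994
y' = 0 − 0.5000·(cos 0.7736 − cos 0.5236) = 0.0753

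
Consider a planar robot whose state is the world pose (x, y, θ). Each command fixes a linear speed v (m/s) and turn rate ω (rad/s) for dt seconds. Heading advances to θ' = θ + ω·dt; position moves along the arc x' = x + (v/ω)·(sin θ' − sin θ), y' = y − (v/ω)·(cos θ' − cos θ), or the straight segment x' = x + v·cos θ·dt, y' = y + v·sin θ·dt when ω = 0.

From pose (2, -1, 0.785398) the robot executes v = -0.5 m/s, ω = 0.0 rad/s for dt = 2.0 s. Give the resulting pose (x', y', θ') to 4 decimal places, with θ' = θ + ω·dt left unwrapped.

θ' = 0.7854 + 0.0·2.0 = 0.7854
ω = 0 → straight: x' = 2 + -0.5·cos(0.7854)·2.0 = 1.2929
y' = -1 + -0.5·sin(0.7854)·2.0 = -1.7071

(1.2929, -1.7071, 0.7854)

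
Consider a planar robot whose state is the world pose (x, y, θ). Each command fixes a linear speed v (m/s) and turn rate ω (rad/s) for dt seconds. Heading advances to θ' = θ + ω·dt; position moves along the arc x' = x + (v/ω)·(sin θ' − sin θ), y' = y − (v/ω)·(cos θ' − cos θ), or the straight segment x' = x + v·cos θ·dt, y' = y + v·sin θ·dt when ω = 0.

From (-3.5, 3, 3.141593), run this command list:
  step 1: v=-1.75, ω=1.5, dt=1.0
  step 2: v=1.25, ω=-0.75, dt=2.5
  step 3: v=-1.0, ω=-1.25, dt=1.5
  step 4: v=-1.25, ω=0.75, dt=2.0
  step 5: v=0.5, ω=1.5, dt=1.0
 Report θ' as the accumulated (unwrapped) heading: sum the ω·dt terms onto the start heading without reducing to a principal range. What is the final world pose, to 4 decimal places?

(-4.5735, -0.8622, 3.8916)

step 1: θ'=4.6416 (R=-1.1667) → pose (-2.3363, 4.0841, 4.6416)
step 2: θ'=2.7666 (R=-1.6667) → pose (-4.6092, 2.6512, 2.7666)
step 3: θ'=0.8916 (R=0.8000) → pose (-4.2798, 1.4042, 0.8916)
step 4: θ'=2.3916 (R=-1.6667) → pose (-4.1190, -0.8622, 2.3916)
step 5: θ'=3.8916 (R=0.3333) → pose (-4.5735, -0.8622, 3.8916)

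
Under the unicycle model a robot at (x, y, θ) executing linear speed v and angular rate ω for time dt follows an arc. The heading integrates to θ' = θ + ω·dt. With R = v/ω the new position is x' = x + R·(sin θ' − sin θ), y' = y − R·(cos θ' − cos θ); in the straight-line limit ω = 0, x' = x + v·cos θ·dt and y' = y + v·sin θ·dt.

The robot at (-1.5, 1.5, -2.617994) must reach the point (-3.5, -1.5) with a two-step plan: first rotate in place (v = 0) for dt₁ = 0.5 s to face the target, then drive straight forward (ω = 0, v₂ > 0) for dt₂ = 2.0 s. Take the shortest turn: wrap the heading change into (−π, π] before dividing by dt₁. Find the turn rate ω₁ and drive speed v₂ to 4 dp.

ω₁ = 0.9184, v₂ = 1.8028

heading to target = atan2(-1.5−1.5, -3.5−-1.5) = -2.1588
Δθ = wrap(-2.1588 − -2.6180) = 0.4592; ω₁ = Δθ/dt₁ = 0.9184
distance = √((-3.5−-1.5)² + (-1.5−1.5)²) = 3.6056; v₂ = distance/dt₂ = 1.8028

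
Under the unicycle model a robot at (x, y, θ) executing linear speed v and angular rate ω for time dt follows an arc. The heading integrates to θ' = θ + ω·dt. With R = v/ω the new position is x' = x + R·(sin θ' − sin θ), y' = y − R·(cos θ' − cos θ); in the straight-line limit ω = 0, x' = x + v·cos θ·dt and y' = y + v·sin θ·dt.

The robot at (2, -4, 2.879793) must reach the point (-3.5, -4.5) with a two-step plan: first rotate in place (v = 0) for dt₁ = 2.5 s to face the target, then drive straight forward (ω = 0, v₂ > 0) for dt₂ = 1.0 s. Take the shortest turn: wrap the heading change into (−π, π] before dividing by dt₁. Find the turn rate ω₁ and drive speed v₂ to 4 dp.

heading to target = atan2(-4.5−-4, -3.5−2) = -3.0509
Δθ = wrap(-3.0509 − 2.8798) = 0.3525; ω₁ = Δθ/dt₁ = 0.1410
distance = √((-3.5−2)² + (-4.5−-4)²) = 5.5227; v₂ = distance/dt₂ = 5.5227

ω₁ = 0.1410, v₂ = 5.5227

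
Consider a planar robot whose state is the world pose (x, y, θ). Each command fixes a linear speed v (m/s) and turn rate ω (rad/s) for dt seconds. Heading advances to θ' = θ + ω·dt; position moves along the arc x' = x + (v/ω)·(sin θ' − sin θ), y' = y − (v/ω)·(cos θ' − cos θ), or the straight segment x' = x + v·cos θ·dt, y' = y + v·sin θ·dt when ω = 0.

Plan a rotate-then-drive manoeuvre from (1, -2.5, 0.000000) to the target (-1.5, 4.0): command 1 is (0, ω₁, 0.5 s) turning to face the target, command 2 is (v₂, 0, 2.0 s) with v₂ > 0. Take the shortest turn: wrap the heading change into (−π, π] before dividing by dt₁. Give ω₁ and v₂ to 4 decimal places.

heading to target = atan2(4−-2.5, -1.5−1) = 1.9380
Δθ = wrap(1.9380 − 0.0000) = 1.9380; ω₁ = Δθ/dt₁ = 3.8759
distance = √((-1.5−1)² + (4−-2.5)²) = 6.9642; v₂ = distance/dt₂ = 3.4821

ω₁ = 3.8759, v₂ = 3.4821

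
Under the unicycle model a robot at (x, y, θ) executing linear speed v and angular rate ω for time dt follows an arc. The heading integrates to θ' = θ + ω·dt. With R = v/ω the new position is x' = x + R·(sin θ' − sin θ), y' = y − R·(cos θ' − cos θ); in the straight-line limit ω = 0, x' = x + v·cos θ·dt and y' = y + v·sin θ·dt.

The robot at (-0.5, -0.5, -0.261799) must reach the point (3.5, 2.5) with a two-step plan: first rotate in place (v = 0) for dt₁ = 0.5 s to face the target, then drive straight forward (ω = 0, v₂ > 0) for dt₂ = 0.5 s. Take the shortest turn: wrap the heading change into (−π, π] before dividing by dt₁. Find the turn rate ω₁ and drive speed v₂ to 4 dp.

heading to target = atan2(2.5−-0.5, 3.5−-0.5) = 0.6435
Δθ = wrap(0.6435 − -0.2618) = 0.9053; ω₁ = Δθ/dt₁ = 1.8106
distance = √((3.5−-0.5)² + (2.5−-0.5)²) = 5.0000; v₂ = distance/dt₂ = 10.0000

ω₁ = 1.8106, v₂ = 10.0000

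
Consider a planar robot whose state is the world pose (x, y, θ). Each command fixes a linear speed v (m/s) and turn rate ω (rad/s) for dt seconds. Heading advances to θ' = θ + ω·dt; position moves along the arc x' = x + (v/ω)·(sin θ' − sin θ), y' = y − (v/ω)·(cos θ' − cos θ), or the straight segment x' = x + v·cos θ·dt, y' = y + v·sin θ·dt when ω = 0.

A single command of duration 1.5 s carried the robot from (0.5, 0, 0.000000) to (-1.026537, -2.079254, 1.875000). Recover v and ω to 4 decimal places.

Δθ = 1.875000 − 0.000000 = 1.875000
ω = Δθ/dt = 1.875000/1.5 = 1.2500
R = −Δy/(cos θ' − cos θ) = -1.6000
v = R·ω = -1.6000·1.2500 = -2.0000

v = -2.0000, ω = 1.2500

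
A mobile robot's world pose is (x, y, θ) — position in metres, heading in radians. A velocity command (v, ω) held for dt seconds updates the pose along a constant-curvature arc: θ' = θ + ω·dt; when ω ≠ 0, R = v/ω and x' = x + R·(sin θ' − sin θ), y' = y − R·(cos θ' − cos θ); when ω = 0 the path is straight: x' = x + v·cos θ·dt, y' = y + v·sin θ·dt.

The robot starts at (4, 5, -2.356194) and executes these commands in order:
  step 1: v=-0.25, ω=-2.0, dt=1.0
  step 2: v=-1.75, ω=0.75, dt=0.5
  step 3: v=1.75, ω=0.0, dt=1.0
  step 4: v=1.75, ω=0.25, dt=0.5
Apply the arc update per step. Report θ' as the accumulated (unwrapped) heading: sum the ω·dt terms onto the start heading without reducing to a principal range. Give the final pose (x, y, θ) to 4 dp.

(2.8635, 6.1266, -3.8562)

step 1: θ'=-4.3562 (R=0.1250) → pose (4.2055, 4.9552, -4.3562)
step 2: θ'=-3.9812 (R=-2.3333) → pose (4.6555, 4.2108, -3.9812)
step 3: θ'=-3.9812 (straight) → pose (3.4870, 5.5134, -3.9812)
step 4: θ'=-3.8562 (R=7.0000) → pose (2.8635, 6.1266, -3.8562)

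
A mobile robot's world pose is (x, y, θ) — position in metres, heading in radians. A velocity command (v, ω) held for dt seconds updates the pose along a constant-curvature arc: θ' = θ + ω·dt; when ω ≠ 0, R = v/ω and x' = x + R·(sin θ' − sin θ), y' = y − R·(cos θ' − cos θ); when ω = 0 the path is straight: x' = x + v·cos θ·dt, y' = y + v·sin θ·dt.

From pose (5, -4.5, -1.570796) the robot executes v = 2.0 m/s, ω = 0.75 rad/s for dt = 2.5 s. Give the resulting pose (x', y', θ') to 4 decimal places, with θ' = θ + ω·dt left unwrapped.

θ' = -1.5708 + 0.75·2.5 = 0.3042
R = v/ω = 2.0/0.75 = 2.6667
x' = 5 + 2.6667·(sin 0.3042 − sin -1.5708) = 8.4654
y' = -4.5 − 2.6667·(cos 0.3042 − cos -1.5708) = -7.0442

(8.4654, -7.0442, 0.3042)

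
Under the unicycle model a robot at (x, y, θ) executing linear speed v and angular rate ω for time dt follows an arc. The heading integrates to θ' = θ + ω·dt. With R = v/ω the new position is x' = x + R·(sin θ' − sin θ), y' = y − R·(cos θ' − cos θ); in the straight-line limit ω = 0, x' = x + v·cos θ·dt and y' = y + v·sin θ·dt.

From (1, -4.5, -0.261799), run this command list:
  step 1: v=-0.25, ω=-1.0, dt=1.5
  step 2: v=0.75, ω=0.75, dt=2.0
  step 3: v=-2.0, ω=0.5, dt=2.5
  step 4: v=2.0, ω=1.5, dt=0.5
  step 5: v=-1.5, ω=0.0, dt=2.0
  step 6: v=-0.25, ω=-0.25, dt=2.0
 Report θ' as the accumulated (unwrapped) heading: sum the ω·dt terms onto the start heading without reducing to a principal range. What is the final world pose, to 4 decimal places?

(-2.1728, -9.5252, 1.2382)

step 1: θ'=-1.7618 (R=0.2500) → pose (0.8193, -4.2111, -1.7618)
step 2: θ'=-0.2618 (R=1.0000) → pose (1.5422, -5.3668, -0.2618)
step 3: θ'=0.9882 (R=-4.0000) → pose (-2.8332, -7.0298, 0.9882)
step 4: θ'=1.7382 (R=1.3333) → pose (-2.6319, -6.0740, 1.7382)
step 5: θ'=1.7382 (straight) → pose (-2.1320, -9.0321, 1.7382)
step 6: θ'=1.2382 (R=1.0000) → pose (-2.1728, -9.5252, 1.2382)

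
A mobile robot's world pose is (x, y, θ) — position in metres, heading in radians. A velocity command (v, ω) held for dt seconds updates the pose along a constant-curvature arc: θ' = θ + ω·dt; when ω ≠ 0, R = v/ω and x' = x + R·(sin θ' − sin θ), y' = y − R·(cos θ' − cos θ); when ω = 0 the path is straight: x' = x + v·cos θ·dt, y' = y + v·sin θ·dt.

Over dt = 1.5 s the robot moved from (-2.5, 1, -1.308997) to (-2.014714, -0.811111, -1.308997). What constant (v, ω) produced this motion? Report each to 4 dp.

Δθ = -1.308997 − -1.308997 = 0.000000
ω = Δθ/dt = 0.000000/1.5 = 0.0000
ω = 0 → v = (Δx·cos θ + Δy·sin θ)/dt = 1.2500

v = 1.2500, ω = 0.0000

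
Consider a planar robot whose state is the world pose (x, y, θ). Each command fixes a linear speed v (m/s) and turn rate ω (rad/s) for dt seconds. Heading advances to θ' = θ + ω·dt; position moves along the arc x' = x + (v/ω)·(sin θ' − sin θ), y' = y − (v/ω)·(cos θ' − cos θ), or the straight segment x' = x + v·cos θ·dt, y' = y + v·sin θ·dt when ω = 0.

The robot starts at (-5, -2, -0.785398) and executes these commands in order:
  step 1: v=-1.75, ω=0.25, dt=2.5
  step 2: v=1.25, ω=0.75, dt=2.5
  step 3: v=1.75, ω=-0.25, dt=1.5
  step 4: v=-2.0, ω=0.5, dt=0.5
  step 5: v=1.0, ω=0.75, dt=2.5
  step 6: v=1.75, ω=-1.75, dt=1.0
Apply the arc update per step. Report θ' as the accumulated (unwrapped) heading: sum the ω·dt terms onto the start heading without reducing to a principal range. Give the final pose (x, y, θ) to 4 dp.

step 1: θ'=-0.1604 (R=-7.0000) → pose (-8.8318, -0.0396, -0.1604)
step 2: θ'=1.7146 (R=1.6667) → pose (-6.9161, 1.8445, 1.7146)
step 3: θ'=1.3396 (R=-7.0000) → pose (-6.8021, 4.4517, 1.3396)
step 4: θ'=1.5896 (R=-4.0000) → pose (-6.9078, 3.4599, 1.5896)
step 5: θ'=3.4646 (R=1.3333) → pose (-8.6642, 4.6992, 3.4646)
step 6: θ'=1.7146 (R=-1.0000) → pose (-9.9713, 5.5042, 1.7146)

(-9.9713, 5.5042, 1.7146)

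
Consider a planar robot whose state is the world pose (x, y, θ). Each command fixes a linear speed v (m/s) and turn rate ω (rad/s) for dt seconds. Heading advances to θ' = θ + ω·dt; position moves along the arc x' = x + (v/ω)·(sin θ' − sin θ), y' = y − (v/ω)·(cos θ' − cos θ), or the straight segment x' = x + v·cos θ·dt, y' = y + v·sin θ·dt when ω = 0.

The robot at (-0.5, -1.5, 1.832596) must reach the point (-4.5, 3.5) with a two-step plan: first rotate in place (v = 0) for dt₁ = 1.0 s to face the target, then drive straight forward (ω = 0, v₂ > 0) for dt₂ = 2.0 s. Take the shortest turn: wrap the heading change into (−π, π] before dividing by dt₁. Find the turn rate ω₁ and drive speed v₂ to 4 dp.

heading to target = atan2(3.5−-1.5, -4.5−-0.5) = 2.2455
Δθ = wrap(2.2455 − 1.8326) = 0.4129; ω₁ = Δθ/dt₁ = 0.4129
distance = √((-4.5−-0.5)² + (3.5−-1.5)²) = 6.4031; v₂ = distance/dt₂ = 3.2016

ω₁ = 0.4129, v₂ = 3.2016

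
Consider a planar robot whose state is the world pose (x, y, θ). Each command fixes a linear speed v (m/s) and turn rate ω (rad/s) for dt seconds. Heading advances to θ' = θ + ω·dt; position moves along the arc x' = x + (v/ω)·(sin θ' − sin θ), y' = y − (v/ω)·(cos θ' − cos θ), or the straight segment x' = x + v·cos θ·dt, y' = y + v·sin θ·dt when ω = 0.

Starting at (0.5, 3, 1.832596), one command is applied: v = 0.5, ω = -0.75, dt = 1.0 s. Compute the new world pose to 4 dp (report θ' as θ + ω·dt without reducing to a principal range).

θ' = 1.8326 + -0.75·1.0 = 1.0826
R = v/ω = 0.5/-0.75 = -0.6667
x' = 0.5 + -0.6667·(sin 1.0826 − sin 1.8326) = 0.5552
y' = 3 − -0.6667·(cos 1.0826 − cos 1.8326) = 3.4852

(0.5552, 3.4852, 1.0826)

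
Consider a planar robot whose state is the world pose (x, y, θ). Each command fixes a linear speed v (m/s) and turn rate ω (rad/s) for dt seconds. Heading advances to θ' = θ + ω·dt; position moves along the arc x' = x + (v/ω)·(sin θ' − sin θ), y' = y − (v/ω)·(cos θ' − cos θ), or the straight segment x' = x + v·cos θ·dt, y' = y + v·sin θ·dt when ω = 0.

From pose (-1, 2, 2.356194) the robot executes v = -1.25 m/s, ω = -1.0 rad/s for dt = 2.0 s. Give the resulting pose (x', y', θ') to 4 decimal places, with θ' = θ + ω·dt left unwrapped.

θ' = 2.3562 + -1.0·2.0 = 0.3562
R = v/ω = -1.25/-1.0 = 1.2500
x' = -1 + 1.2500·(sin 0.3562 − sin 2.3562) = -1.4480
y' = 2 − 1.2500·(cos 0.3562 − cos 2.3562) = -0.0554

(-1.4480, -0.0554, 0.3562)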